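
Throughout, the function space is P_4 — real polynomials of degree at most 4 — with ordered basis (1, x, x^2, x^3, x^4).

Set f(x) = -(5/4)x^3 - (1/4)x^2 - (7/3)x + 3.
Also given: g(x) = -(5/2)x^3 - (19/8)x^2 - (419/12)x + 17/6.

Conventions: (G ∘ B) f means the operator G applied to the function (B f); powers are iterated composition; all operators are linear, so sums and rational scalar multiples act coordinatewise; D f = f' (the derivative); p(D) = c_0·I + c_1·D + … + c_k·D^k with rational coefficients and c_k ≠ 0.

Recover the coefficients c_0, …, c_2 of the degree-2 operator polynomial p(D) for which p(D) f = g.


D^0 f = -(5/4)x^3 - (1/4)x^2 - (7/3)x + 3
D^1 f = -(15/4)x^2 - (1/2)x - 7/3
D^2 f = -(15/2)x - 1/2
matching coefficients of g against c_0 f + c_1 Df + … from the top degree down determines the c_i
solution: c_0 = 2, c_1 = 1/2, c_2 = 4

p(D) = 2·I + (1/2)·D + 4·D^2, i.e. c_0 = 2, c_1 = 1/2, c_2 = 4


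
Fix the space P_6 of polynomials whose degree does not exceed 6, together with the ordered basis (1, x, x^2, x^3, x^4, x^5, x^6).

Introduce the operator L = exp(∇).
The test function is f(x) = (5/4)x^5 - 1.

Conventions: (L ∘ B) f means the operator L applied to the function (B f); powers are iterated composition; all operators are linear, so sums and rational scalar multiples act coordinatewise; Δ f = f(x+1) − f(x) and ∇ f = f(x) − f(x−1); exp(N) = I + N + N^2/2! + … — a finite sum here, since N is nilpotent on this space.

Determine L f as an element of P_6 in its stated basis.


order-1 term: (25/4)x^4 - (25/2)x^3 + (25/2)x^2 - (25/4)x + 5/4
order-2 term: (25/2)x^3 - (75/2)x^2 + (175/4)x - 75/4
order-3 term: (25/2)x^2 - (75/2)x + 125/4
order-4 term: (25/4)x - 25/2
order-5 term: 5/4
the series for exp(∇) f terminates at order 5
exp(∇) f = (5/4)x^5 + (25/4)x^4 - (25/2)x^2 + (25/4)x + 3/2

g(x) = (5/4)x^5 + (25/4)x^4 - (25/2)x^2 + (25/4)x + 3/2


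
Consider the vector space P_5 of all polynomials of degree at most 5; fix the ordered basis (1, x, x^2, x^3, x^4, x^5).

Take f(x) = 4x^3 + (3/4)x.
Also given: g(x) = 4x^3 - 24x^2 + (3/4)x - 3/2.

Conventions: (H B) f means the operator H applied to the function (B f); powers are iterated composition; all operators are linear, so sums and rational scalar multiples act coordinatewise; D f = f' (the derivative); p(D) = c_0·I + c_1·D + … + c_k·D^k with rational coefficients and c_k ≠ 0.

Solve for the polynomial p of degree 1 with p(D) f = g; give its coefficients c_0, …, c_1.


D^0 f = 4x^3 + (3/4)x
D^1 f = 12x^2 + 3/4
matching coefficients of g against c_0 f + c_1 Df + … from the top degree down determines the c_i
solution: c_0 = 1, c_1 = -2

c_0 = 1, c_1 = -2


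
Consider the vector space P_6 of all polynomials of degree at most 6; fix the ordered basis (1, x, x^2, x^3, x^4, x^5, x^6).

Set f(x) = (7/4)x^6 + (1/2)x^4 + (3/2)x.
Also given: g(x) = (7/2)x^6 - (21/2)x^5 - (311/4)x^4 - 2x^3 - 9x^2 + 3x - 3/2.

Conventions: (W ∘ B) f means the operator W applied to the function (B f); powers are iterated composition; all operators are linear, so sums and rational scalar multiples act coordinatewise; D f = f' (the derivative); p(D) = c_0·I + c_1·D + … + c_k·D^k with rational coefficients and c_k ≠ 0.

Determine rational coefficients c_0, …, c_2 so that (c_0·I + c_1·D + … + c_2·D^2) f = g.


D^0 f = (7/4)x^6 + (1/2)x^4 + (3/2)x
D^1 f = (21/2)x^5 + 2x^3 + 3/2
D^2 f = (105/2)x^4 + 6x^2
matching coefficients of g against c_0 f + c_1 Df + … from the top degree down determines the c_i
solution: c_0 = 2, c_1 = -1, c_2 = -3/2

p(D) = 2·I − D − (3/2)·D^2, i.e. c_0 = 2, c_1 = -1, c_2 = -3/2


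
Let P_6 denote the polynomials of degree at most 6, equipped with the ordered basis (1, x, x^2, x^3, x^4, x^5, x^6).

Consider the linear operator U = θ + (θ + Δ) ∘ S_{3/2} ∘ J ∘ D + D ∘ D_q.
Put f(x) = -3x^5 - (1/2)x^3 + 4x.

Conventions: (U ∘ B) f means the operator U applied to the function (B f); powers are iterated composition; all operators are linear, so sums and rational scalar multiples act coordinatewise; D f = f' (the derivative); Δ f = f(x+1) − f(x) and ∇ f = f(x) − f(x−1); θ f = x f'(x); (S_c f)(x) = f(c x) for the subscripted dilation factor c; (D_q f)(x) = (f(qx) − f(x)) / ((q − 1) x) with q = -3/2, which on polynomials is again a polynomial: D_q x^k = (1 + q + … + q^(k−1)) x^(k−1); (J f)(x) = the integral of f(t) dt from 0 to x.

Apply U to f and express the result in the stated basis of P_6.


the result is g(x) = -(4125/32)x^5 - (3645/32)x^4 - (2205/8)x^3 - (1863/8)x^2 - (3543/32)x - 591/32

θ f = -15x^5 - (3/2)x^3 + 4x
D f = -15x^4 - (3/2)x^2 + 4
J D f = -3x^5 - (1/2)x^3 + 4x
S_{3/2} J D f = -(729/32)x^5 - (27/16)x^3 + 6x
θ (S_{3/2} ∘ J ∘ D) f = -(3645/32)x^5 - (81/16)x^3 + 6x
Δ (S_{3/2} ∘ J ∘ D) f = -(3645/32)x^4 - (3645/16)x^3 - (1863/8)x^2 - (3807/32)x - 591/32
(θ + Δ) (S_{3/2} ∘ J ∘ D) f = -(3645/32)x^5 - (3645/32)x^4 - (1863/8)x^3 - (1863/8)x^2 - (3615/32)x - 591/32
D_q f = -(165/16)x^4 - (7/8)x^2 + 4
D D_q f = -(165/4)x^3 - (7/4)x
(θ + (θ + Δ) ∘ S_{3/2} ∘ J ∘ D + D ∘ D_q) f = -(4125/32)x^5 - (3645/32)x^4 - (2205/8)x^3 - (1863/8)x^2 - (3543/32)x - 591/32


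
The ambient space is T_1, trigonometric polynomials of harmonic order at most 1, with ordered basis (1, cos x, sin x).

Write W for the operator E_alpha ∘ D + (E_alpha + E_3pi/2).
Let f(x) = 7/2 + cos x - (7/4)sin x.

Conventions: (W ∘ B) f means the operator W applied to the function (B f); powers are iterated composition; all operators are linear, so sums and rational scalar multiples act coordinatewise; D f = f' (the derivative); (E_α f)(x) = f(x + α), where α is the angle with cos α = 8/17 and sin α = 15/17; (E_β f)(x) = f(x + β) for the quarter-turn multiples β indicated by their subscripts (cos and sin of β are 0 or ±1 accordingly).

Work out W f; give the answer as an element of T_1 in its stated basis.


D f = -(7/4)cos x - sin x
E_alpha D f = -(29/17)cos x + (73/68)sin x
E_alpha f = 7/2 - (73/68)cos x - (29/17)sin x
E_3pi/2 f = 7/2 + (7/4)cos x + sin x
(E_alpha + E_3pi/2) f = 7 + (23/34)cos x - (12/17)sin x
(E_alpha ∘ D + (E_alpha + E_3pi/2)) f = 7 - (35/34)cos x + (25/68)sin x

g(x) = 7 - (35/34)cos x + (25/68)sin x


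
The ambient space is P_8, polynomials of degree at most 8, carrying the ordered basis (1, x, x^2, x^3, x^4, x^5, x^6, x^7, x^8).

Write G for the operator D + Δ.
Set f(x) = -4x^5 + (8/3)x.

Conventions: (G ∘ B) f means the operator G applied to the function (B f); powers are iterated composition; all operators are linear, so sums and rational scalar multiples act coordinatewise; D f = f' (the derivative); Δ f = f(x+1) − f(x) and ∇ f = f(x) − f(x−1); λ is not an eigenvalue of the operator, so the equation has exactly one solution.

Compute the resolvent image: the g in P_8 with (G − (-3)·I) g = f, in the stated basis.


write g with unknown coordinates in the stated basis and equate coefficients in (G − (-3)·I) g = f
solving from the highest basis element down gives g = -(4/3)x^5 + (40/9)x^4 - (200/27)x^3 + (280/27)x^2 - (748/81)x + 1004/243
check: G g = -(40/3)x^4 + (200/9)x^3 - (280/9)x^2 + (820/27)x - 1004/81
so G g − (-3)·g = -4x^5 + (8/3)x = f ✓

g(x) = -(4/3)x^5 + (40/9)x^4 - (200/27)x^3 + (280/27)x^2 - (748/81)x + 1004/243


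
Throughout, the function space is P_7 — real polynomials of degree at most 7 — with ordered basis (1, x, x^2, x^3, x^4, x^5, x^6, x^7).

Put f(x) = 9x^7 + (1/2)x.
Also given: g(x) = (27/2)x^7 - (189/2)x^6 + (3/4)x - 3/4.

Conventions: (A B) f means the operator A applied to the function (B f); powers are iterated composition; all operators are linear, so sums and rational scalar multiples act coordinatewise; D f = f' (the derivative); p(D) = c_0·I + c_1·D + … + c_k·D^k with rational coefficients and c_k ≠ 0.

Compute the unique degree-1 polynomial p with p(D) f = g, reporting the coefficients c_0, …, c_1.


D^0 f = 9x^7 + (1/2)x
D^1 f = 63x^6 + 1/2
matching coefficients of g against c_0 f + c_1 Df + … from the top degree down determines the c_i
solution: c_0 = 3/2, c_1 = -3/2

c_0 = 3/2, c_1 = -3/2


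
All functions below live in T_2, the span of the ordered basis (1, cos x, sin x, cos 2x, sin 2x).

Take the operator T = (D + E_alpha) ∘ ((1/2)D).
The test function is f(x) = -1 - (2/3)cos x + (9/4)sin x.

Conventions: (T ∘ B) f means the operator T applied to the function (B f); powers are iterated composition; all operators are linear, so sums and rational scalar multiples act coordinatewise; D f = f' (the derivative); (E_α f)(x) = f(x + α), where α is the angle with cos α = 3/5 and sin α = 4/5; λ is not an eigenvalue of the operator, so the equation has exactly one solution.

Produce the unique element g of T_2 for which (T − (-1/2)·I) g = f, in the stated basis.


the image equals g(x) = -2 - (49/30)cos x - (22/5)sin x

write g with unknown coordinates in the stated basis and equate coefficients in (T − (-1/2)·I) g = f
solving from the highest basis element down gives g = -2 - (49/30)cos x - (22/5)sin x
check: T g = (3/20)cos x + (89/20)sin x
so T g − (-1/2)·g = -1 - (2/3)cos x + (9/4)sin x = f ✓


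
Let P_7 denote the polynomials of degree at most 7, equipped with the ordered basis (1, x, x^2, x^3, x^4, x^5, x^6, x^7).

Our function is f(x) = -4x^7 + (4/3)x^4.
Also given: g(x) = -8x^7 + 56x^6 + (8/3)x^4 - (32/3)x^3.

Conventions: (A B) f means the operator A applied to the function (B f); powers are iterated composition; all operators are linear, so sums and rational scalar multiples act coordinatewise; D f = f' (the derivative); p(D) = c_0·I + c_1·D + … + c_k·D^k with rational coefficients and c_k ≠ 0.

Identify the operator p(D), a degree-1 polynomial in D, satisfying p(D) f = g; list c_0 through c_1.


c_0 = 2, c_1 = -2

D^0 f = -4x^7 + (4/3)x^4
D^1 f = -28x^6 + (16/3)x^3
matching coefficients of g against c_0 f + c_1 Df + … from the top degree down determines the c_i
solution: c_0 = 2, c_1 = -2


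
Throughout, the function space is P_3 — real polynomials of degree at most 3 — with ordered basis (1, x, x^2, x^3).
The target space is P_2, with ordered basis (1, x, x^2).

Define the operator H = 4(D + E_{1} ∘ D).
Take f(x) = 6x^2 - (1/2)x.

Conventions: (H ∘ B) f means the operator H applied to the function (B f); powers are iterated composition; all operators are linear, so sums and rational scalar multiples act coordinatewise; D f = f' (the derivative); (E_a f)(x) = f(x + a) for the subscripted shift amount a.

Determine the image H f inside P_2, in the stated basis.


g(x) = 96x + 44

D f = 12x - 1/2
D f = 12x - 1/2
E_{1} D f = 12x + 23/2
(D + E_{1} ∘ D) f = 24x + 11
(4(D + E_{1} ∘ D)) f = 96x + 44


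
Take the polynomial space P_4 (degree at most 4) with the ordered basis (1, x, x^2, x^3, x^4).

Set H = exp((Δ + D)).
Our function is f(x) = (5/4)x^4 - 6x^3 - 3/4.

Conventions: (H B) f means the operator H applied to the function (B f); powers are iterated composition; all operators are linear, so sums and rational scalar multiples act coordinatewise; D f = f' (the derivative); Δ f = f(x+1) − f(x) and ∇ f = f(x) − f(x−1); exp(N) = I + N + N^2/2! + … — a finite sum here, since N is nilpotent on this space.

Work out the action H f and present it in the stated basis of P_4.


order-1 term: 10x^3 - (57/2)x^2 - 13x - 19/4
order-2 term: 30x^2 - 42x - 89/4
order-3 term: 40x - 18
order-4 term: 20
the series for exp((Δ + D)) f terminates at order 4
exp((Δ + D)) f = (5/4)x^4 + 4x^3 + (3/2)x^2 - 15x - 103/4

the image equals g(x) = (5/4)x^4 + 4x^3 + (3/2)x^2 - 15x - 103/4


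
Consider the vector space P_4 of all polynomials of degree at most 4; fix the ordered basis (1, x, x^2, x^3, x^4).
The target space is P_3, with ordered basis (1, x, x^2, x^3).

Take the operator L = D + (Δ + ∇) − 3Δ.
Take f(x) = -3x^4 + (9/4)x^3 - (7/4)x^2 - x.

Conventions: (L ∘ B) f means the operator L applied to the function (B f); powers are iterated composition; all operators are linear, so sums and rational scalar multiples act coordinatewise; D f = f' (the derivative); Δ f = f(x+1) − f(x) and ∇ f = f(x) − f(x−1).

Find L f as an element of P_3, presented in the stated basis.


the image equals g(x) = 54x^2 - (33/4)x + 12

D f = -12x^3 + (27/4)x^2 - (7/2)x - 1
Δ f = -12x^3 - (45/4)x^2 - (35/4)x - 7/2
∇ f = -12x^3 + (99/4)x^2 - (89/4)x + 6
(Δ + ∇) f = -24x^3 + (27/2)x^2 - 31x + 5/2
Δ f = -12x^3 - (45/4)x^2 - (35/4)x - 7/2
(-3Δ) f = 36x^3 + (135/4)x^2 + (105/4)x + 21/2
(D + (Δ + ∇) − 3Δ) f = 54x^2 - (33/4)x + 12


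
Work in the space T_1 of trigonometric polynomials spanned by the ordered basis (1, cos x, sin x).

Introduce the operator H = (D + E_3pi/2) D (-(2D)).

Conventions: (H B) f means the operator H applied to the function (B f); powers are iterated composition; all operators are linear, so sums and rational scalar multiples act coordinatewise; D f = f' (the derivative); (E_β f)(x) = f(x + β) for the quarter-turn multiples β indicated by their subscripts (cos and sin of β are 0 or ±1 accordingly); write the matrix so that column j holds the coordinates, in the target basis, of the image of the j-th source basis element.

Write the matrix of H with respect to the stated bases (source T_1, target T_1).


the matrix is [[0, 0, 0]; [0, 0, 0]; [0, 0, 0]] (rows listed top to bottom)

image of 1: 0
image of cos x: 0
image of sin x: 0
each image's coordinates form column j of the matrix


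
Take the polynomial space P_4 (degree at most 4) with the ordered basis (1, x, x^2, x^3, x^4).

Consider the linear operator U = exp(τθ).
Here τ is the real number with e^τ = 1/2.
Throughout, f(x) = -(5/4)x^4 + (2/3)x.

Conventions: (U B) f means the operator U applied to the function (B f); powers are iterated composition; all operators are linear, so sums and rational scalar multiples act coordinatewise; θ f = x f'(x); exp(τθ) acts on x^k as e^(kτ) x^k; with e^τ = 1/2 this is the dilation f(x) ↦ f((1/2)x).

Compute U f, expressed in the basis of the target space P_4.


exp(τθ) x^k = e^(kτ) x^k; with e^τ = 1/2 this sends x^k to (1/2)^k x^k
x ↦ 1/2 x
x^4 ↦ 1/16 x^4
applying this coordinatewise to f: exp(τθ) f = -(5/64)x^4 + (1/3)x

the result is g(x) = -(5/64)x^4 + (1/3)x


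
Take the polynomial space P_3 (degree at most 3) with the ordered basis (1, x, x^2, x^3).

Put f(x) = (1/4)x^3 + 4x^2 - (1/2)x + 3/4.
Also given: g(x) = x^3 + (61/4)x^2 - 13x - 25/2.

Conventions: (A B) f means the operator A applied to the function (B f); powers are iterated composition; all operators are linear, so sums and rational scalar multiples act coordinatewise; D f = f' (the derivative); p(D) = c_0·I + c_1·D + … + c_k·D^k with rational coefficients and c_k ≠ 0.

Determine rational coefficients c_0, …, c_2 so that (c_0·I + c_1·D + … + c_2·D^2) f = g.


D^0 f = (1/4)x^3 + 4x^2 - (1/2)x + 3/4
D^1 f = (3/4)x^2 + 8x - 1/2
D^2 f = (3/2)x + 8
matching coefficients of g against c_0 f + c_1 Df + … from the top degree down determines the c_i
solution: c_0 = 4, c_1 = -1, c_2 = -2

p(D) = 4·I − D − 2·D^2, i.e. c_0 = 4, c_1 = -1, c_2 = -2


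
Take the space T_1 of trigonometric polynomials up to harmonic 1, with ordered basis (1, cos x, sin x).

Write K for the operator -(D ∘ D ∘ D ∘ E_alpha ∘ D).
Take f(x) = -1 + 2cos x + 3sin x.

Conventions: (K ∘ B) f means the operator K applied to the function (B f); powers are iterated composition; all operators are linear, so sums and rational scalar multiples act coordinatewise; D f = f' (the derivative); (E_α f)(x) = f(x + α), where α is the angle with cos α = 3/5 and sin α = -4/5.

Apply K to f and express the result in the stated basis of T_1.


the result is g(x) = (6/5)cos x - (17/5)sin x

D f = 3cos x - 2sin x
E_alpha D f = (17/5)cos x + (6/5)sin x
D E_alpha D f = (6/5)cos x - (17/5)sin x
D (D ∘ E_alpha ∘ D) f = -(17/5)cos x - (6/5)sin x
D D (D ∘ E_alpha ∘ D) f = -(6/5)cos x + (17/5)sin x
(-(D ∘ D ∘ D ∘ E_alpha ∘ D)) f = (6/5)cos x - (17/5)sin x


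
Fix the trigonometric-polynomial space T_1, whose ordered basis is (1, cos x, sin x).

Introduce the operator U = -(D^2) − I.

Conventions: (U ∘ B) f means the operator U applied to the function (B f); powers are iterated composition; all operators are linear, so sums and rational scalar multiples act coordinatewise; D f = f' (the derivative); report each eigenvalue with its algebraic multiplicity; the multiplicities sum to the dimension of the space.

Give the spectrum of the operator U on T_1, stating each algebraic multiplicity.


λ = -1 (multiplicity 1), λ = 0 (multiplicity 2)

image of 1: -1
image of cos x: 0
image of sin x: 0
the matrix is diagonal; its diagonal is (-1, 0, 0)
for a triangular matrix the eigenvalues are the diagonal entries, with algebraic multiplicity their repetition count


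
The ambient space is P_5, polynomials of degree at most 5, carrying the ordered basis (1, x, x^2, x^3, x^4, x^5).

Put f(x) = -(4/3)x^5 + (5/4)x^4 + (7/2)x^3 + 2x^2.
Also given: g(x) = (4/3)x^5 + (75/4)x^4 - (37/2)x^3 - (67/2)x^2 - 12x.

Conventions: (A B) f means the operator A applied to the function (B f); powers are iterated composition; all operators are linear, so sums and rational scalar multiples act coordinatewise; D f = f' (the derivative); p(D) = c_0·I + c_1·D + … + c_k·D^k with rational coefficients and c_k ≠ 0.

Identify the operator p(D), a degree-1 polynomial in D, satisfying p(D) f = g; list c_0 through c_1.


D^0 f = -(4/3)x^5 + (5/4)x^4 + (7/2)x^3 + 2x^2
D^1 f = -(20/3)x^4 + 5x^3 + (21/2)x^2 + 4x
matching coefficients of g against c_0 f + c_1 Df + … from the top degree down determines the c_i
solution: c_0 = -1, c_1 = -3

p(D) = -I − 3·D, i.e. c_0 = -1, c_1 = -3


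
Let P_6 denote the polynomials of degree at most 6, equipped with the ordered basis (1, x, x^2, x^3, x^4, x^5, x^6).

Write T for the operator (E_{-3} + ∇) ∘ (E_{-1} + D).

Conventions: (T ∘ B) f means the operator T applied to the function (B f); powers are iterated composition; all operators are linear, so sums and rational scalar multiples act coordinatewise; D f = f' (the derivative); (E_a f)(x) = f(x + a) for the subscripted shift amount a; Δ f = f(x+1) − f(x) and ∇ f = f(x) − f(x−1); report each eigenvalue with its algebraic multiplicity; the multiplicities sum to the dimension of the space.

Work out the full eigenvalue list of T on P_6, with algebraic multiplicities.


image of 1: 1
image of x: x - 2
image of x^2: x^2 - 4x + 9
image of x^3: x^3 - 6x^2 + 27x - 33
image of x^4: x^4 - 8x^3 + 54x^2 - 132x + 137
image of x^5: x^5 - 10x^4 + 90x^3 - 330x^2 + 685x - 593
image of x^6: x^6 - 12x^5 + 135x^4 - 660x^3 + 2055x^2 - 3558x + 2581
the matrix is upper triangular; its diagonal is (1, 1, 1, 1, 1, 1, 1)
for a triangular matrix the eigenvalues are the diagonal entries, with algebraic multiplicity their repetition count

λ = 1 (multiplicity 7)


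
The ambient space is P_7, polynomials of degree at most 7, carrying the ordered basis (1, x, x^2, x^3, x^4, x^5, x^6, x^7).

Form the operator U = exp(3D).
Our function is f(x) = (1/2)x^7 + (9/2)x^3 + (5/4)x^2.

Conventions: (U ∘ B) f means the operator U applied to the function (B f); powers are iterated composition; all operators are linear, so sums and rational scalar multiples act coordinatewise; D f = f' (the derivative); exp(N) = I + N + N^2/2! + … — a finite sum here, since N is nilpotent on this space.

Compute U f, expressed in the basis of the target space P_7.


order-1 term: (21/2)x^6 + (81/2)x^2 + (15/2)x
order-2 term: (189/2)x^5 + (243/2)x + 45/4
order-3 term: (945/2)x^4 + 243/2
order-4 term: (2835/2)x^3
order-5 term: (5103/2)x^2
order-6 term: (5103/2)x
order-7 term: 2187/2
the series for exp(3D) f terminates at order 7
exp(3D) f = (1/2)x^7 + (21/2)x^6 + (189/2)x^5 + (945/2)x^4 + 1422x^3 + (10373/4)x^2 + (5361/2)x + 4905/4

the image equals g(x) = (1/2)x^7 + (21/2)x^6 + (189/2)x^5 + (945/2)x^4 + 1422x^3 + (10373/4)x^2 + (5361/2)x + 4905/4


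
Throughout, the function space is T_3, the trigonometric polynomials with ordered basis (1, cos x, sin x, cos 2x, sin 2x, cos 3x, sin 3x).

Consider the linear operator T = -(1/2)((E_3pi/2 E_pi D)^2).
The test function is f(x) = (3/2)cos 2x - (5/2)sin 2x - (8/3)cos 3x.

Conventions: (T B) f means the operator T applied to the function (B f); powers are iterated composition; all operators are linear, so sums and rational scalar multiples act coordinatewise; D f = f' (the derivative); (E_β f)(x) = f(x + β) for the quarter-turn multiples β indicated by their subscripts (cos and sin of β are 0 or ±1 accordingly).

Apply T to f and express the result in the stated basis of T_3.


the result is g(x) = 3cos 2x - 5sin 2x + 12cos 3x

D f = -5cos 2x - 3sin 2x + 8sin 3x
E_pi D f = -5cos 2x - 3sin 2x - 8sin 3x
E_3pi/2 E_pi D f = 5cos 2x + 3sin 2x - 8cos 3x
D (E_3pi/2 E_pi D) f = 6cos 2x - 10sin 2x + 24sin 3x
E_pi D (E_3pi/2 E_pi D) f = 6cos 2x - 10sin 2x - 24sin 3x
E_3pi/2 E_pi D (E_3pi/2 E_pi D) f = -6cos 2x + 10sin 2x - 24cos 3x
(-(1/2)((E_3pi/2 E_pi D)^2)) f = 3cos 2x - 5sin 2x + 12cos 3x


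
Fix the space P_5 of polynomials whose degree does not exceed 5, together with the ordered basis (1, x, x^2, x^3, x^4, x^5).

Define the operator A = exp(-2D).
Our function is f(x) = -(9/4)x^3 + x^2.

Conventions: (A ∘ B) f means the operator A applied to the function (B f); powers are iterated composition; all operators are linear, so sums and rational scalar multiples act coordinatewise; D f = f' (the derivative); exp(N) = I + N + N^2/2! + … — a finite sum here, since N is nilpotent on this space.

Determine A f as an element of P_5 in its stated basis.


g(x) = -(9/4)x^3 + (29/2)x^2 - 31x + 22

order-1 term: (27/2)x^2 - 4x
order-2 term: -27x + 4
order-3 term: 18
the series for exp(-2D) f terminates at order 3
exp(-2D) f = -(9/4)x^3 + (29/2)x^2 - 31x + 22


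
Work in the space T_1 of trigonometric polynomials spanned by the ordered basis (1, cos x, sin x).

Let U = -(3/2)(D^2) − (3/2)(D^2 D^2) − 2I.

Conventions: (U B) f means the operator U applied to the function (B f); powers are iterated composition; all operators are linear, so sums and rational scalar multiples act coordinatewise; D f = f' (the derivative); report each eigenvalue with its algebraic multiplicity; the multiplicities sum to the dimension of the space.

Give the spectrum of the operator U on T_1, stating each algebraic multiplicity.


image of 1: -2
image of cos x: -2cos x
image of sin x: -2sin x
the matrix is diagonal; its diagonal is (-2, -2, -2)
for a triangular matrix the eigenvalues are the diagonal entries, with algebraic multiplicity their repetition count

λ = -2 (multiplicity 3)


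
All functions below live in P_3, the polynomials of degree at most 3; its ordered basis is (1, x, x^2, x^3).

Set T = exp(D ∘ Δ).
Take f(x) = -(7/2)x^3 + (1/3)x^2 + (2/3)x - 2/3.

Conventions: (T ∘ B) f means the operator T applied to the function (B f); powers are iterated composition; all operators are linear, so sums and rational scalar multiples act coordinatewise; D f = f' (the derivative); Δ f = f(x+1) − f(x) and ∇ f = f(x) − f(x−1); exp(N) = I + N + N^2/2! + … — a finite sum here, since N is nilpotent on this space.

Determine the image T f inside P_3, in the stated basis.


g(x) = -(7/2)x^3 + (1/3)x^2 - (61/3)x - 21/2

order-1 term: -21x - 59/6
the series for exp(D ∘ Δ) f terminates at order 1
exp(D ∘ Δ) f = -(7/2)x^3 + (1/3)x^2 - (61/3)x - 21/2


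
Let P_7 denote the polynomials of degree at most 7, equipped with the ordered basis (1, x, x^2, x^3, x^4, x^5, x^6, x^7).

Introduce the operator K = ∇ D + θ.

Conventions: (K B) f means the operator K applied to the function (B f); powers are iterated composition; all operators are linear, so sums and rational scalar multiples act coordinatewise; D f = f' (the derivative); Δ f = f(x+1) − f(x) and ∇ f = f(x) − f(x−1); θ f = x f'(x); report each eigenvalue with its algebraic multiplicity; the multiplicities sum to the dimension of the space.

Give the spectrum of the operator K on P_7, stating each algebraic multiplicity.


λ = 0 (multiplicity 1), λ = 1 (multiplicity 1), λ = 2 (multiplicity 1), λ = 3 (multiplicity 1), λ = 4 (multiplicity 1), λ = 5 (multiplicity 1), λ = 6 (multiplicity 1), λ = 7 (multiplicity 1)

image of 1: 0
image of x: x
image of x^2: 2x^2 + 2
image of x^3: 3x^3 + 6x - 3
image of x^4: 4x^4 + 12x^2 - 12x + 4
image of x^5: 5x^5 + 20x^3 - 30x^2 + 20x - 5
image of x^6: 6x^6 + 30x^4 - 60x^3 + 60x^2 - 30x + 6
image of x^7: 7x^7 + 42x^5 - 105x^4 + 140x^3 - 105x^2 + 42x - 7
the matrix is upper triangular; its diagonal is (0, 1, 2, 3, 4, 5, 6, 7)
for a triangular matrix the eigenvalues are the diagonal entries, with algebraic multiplicity their repetition count


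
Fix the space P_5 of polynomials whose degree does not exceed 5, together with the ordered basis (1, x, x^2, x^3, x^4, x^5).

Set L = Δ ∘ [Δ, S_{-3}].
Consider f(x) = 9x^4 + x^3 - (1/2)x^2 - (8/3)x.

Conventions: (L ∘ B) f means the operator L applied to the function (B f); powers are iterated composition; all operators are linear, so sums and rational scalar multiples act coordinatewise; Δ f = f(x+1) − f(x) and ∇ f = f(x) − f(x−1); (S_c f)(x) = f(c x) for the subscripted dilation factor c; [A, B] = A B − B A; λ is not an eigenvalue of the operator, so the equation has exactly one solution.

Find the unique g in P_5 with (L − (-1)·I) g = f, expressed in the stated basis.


the image equals g(x) = 9x^4 + x^3 - (23329/2)x^2 - (57680/3)x + 269328

write g with unknown coordinates in the stated basis and equate coefficients in (L − (-1)·I) g = f
solving from the highest basis element down gives g = 9x^4 + x^3 - (23329/2)x^2 - (57680/3)x + 269328
check: L g = 11664x^2 + 19224x - 269328
so L g − (-1)·g = 9x^4 + x^3 - (1/2)x^2 - (8/3)x = f ✓


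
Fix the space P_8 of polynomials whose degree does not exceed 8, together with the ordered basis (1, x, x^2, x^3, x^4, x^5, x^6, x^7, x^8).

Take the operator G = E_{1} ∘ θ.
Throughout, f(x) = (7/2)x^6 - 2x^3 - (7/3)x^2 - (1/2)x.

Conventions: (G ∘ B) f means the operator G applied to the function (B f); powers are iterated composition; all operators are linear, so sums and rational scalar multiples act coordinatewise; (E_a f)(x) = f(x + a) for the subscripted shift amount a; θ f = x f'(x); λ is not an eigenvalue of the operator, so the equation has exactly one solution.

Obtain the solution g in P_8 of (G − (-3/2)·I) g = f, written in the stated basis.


write g with unknown coordinates in the stated basis and equate coefficients in (G − (-3/2)·I) g = f
solving from the highest basis element down gives g = (7/15)x^6 - (168/65)x^5 + (588/143)x^4 + (1556/1287)x^3 - (21166/3003)x^2 - (34919/75075)x + 692218/225225
check: G g = (14/5)x^6 + (252/65)x^5 - (882/143)x^4 - (1636/429)x^3 + (24742/3003)x^2 + (4947/25025)x - 346109/75075
so G g − (-3/2)·g = (7/2)x^6 - 2x^3 - (7/3)x^2 - (1/2)x = f ✓

the result is g(x) = (7/15)x^6 - (168/65)x^5 + (588/143)x^4 + (1556/1287)x^3 - (21166/3003)x^2 - (34919/75075)x + 692218/225225


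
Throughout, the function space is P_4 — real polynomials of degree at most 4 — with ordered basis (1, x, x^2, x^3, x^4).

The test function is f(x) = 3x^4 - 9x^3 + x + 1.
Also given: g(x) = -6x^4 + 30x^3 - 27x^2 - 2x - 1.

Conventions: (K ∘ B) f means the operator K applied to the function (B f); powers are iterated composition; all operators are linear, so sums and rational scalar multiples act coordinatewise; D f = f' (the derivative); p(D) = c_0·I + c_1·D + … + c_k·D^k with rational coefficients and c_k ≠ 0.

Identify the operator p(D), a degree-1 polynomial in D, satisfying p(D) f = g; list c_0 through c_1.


D^0 f = 3x^4 - 9x^3 + x + 1
D^1 f = 12x^3 - 27x^2 + 1
matching coefficients of g against c_0 f + c_1 Df + … from the top degree down determines the c_i
solution: c_0 = -2, c_1 = 1

c_0 = -2, c_1 = 1


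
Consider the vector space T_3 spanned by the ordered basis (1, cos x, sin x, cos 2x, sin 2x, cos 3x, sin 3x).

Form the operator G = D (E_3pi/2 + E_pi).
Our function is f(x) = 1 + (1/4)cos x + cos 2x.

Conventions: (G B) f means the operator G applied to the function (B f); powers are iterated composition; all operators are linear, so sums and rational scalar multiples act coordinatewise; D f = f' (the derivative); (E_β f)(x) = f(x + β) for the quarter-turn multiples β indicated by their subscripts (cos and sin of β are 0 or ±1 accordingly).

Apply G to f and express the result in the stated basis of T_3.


g(x) = (1/4)cos x + (1/4)sin x

E_3pi/2 f = 1 + (1/4)sin x - cos 2x
E_pi f = 1 - (1/4)cos x + cos 2x
(E_3pi/2 + E_pi) f = 2 - (1/4)cos x + (1/4)sin x
D (E_3pi/2 + E_pi) f = (1/4)cos x + (1/4)sin x


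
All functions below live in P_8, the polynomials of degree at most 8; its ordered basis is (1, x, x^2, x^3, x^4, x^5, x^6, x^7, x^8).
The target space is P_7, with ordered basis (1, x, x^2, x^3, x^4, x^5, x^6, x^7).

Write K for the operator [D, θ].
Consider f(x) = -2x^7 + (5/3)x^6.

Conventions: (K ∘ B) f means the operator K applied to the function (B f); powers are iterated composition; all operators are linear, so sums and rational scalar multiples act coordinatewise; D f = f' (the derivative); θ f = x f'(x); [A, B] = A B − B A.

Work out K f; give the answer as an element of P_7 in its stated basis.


the image equals g(x) = -14x^6 + 10x^5

θ f = -14x^7 + 10x^6
D θ f = -98x^6 + 60x^5
D f = -14x^6 + 10x^5
θ D f = -84x^6 + 50x^5
[D, θ] f = -14x^6 + 10x^5


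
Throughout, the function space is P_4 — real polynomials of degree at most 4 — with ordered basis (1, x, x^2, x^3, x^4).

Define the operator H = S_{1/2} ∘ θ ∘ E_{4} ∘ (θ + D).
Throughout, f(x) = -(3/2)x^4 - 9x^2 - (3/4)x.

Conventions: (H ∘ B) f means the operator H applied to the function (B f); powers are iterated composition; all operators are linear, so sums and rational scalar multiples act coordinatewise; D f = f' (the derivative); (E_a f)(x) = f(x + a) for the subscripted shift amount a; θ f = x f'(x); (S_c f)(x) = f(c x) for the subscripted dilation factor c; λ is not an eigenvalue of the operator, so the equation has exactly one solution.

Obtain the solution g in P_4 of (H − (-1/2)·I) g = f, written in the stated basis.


write g with unknown coordinates in the stated basis and equate coefficients in (H − (-1/2)·I) g = f
solving from the highest basis element down gives g = -x^4 + (204/13)x^3 - 66x^2 - (6079/52)x
check: H g = -x^4 - (102/13)x^3 + 24x^2 + (6001/104)x
so H g − (-1/2)·g = -(3/2)x^4 - 9x^2 - (3/4)x = f ✓

g(x) = -x^4 + (204/13)x^3 - 66x^2 - (6079/52)x


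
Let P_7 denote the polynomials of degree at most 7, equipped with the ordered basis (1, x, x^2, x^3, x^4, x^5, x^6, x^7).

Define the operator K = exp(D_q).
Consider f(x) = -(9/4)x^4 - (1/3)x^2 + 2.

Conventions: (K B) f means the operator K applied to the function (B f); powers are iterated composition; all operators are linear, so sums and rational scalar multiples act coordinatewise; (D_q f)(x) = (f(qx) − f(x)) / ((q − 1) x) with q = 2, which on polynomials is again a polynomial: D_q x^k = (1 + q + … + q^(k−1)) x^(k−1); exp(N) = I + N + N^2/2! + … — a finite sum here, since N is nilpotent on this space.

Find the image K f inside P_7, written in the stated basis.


g(x) = -(9/4)x^4 - (135/4)x^3 - (2843/24)x^2 - (953/8)x - 897/32

order-1 term: -(135/4)x^3 - x
order-2 term: -(945/8)x^2 - 1/2
order-3 term: -(945/8)x
order-4 term: -945/32
the series for exp(D_q) f terminates at order 4
exp(D_q) f = -(9/4)x^4 - (135/4)x^3 - (2843/24)x^2 - (953/8)x - 897/32


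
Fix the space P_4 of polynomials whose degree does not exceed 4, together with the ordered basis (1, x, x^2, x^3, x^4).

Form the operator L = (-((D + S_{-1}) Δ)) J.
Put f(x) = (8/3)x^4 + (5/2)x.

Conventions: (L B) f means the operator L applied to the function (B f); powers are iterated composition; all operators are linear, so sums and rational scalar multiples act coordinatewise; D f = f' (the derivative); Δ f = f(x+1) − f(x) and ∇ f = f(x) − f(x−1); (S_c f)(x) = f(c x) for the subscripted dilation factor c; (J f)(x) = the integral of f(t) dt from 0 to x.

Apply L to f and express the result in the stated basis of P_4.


the image equals g(x) = -(8/3)x^4 - (16/3)x^3 - (64/3)x^2 - (11/2)x - 139/20

J f = (8/15)x^5 + (5/4)x^2
Δ J f = (8/3)x^4 + (16/3)x^3 + (16/3)x^2 + (31/6)x + 107/60
D Δ J f = (32/3)x^3 + 16x^2 + (32/3)x + 31/6
S_{-1} Δ J f = (8/3)x^4 - (16/3)x^3 + (16/3)x^2 - (31/6)x + 107/60
(D + S_{-1}) Δ J f = (8/3)x^4 + (16/3)x^3 + (64/3)x^2 + (11/2)x + 139/20
(-((D + S_{-1}) Δ)) J f = -(8/3)x^4 - (16/3)x^3 - (64/3)x^2 - (11/2)x - 139/20


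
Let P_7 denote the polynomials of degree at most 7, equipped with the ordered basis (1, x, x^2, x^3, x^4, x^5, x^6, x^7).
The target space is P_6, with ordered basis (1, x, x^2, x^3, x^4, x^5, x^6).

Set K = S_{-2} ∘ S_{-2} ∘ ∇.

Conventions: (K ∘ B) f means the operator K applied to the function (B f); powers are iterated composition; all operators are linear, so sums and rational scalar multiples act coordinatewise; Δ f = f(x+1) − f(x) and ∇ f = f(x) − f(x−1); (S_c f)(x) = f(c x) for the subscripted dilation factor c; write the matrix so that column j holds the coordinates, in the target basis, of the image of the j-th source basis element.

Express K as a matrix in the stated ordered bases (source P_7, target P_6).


the matrix is [[0, 1, -1, 1, -1, 1, -1, 1]; [0, 0, 8, -12, 16, -20, 24, -28]; [0, 0, 0, 48, -96, 160, -240, 336]; [0, 0, 0, 0, 256, -640, 1280, -2240]; [0, 0, 0, 0, 0, 1280, -3840, 8960]; [0, 0, 0, 0, 0, 0, 6144, -21504]; [0, 0, 0, 0, 0, 0, 0, 28672]] (rows listed top to bottom)

image of 1: 0
image of x: 1
image of x^2: 8x - 1
image of x^3: 48x^2 - 12x + 1
image of x^4: 256x^3 - 96x^2 + 16x - 1
image of x^5: 1280x^4 - 640x^3 + 160x^2 - 20x + 1
image of x^6: 6144x^5 - 3840x^4 + 1280x^3 - 240x^2 + 24x - 1
image of x^7: 28672x^6 - 21504x^5 + 8960x^4 - 2240x^3 + 336x^2 - 28x + 1
each image's coordinates form column j of the matrix


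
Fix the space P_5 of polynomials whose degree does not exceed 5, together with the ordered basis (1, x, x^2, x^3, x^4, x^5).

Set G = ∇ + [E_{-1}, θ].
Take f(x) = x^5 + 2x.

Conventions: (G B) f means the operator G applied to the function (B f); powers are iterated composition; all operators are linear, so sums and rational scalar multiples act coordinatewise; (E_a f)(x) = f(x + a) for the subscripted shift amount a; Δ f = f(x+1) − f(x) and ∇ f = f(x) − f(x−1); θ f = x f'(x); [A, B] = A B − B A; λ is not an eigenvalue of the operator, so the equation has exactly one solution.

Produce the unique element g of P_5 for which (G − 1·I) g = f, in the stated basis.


write g with unknown coordinates in the stated basis and equate coefficients in (G − 1·I) g = f
solving from the highest basis element down gives g = -x^5 - 10x^3 + 20x^2 - 47x + 44
check: G g = -10x^3 + 20x^2 - 45x + 44
so G g − 1·g = x^5 + 2x = f ✓

the result is g(x) = -x^5 - 10x^3 + 20x^2 - 47x + 44


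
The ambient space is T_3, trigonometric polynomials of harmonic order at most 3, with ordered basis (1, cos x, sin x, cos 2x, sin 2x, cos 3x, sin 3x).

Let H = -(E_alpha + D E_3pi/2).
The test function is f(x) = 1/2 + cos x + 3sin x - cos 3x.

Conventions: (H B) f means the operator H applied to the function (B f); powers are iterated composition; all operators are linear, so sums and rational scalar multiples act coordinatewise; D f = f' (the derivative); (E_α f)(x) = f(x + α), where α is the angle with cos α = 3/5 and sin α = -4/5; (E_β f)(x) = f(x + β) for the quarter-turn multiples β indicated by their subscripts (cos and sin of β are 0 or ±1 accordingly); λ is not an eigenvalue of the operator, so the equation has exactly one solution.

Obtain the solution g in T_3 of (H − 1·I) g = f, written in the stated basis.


g(x) = -1/4 - (25/37)cos x - (35/37)sin x - (367/1093)cos 3x - (44/1093)sin 3x

write g with unknown coordinates in the stated basis and equate coefficients in (H − 1·I) g = f
solving from the highest basis element down gives g = -1/4 - (25/37)cos x - (35/37)sin x - (367/1093)cos 3x - (44/1093)sin 3x
check: H g = 1/4 + (12/37)cos x + (76/37)sin x - (1460/1093)cos 3x - (44/1093)sin 3x
so H g − 1·g = 1/2 + cos x + 3sin x - cos 3x = f ✓


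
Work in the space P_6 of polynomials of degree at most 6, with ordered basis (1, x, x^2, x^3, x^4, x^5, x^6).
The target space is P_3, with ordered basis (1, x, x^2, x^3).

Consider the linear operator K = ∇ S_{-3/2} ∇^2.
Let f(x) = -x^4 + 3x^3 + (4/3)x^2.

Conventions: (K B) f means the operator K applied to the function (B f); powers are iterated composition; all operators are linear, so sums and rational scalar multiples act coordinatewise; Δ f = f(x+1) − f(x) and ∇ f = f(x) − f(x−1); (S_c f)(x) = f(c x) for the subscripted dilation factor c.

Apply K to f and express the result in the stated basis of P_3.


∇ f = -4x^3 + 15x^2 - (31/3)x + 8/3
∇ ∇ f = -12x^2 + 42x - 88/3
S_{-3/2} ∇^2 f = -27x^2 - 63x - 88/3
∇ S_{-3/2} ∇^2 f = -54x - 36

the result is g(x) = -54x - 36


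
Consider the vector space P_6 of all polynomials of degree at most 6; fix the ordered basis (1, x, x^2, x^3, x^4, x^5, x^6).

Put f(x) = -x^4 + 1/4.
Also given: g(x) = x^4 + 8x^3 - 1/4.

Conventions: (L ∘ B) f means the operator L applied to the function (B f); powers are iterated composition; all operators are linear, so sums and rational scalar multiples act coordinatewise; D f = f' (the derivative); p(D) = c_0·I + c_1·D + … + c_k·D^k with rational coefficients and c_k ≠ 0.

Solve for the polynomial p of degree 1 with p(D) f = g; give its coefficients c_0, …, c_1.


D^0 f = -x^4 + 1/4
D^1 f = -4x^3
matching coefficients of g against c_0 f + c_1 Df + … from the top degree down determines the c_i
solution: c_0 = -1, c_1 = -2

c_0 = -1, c_1 = -2


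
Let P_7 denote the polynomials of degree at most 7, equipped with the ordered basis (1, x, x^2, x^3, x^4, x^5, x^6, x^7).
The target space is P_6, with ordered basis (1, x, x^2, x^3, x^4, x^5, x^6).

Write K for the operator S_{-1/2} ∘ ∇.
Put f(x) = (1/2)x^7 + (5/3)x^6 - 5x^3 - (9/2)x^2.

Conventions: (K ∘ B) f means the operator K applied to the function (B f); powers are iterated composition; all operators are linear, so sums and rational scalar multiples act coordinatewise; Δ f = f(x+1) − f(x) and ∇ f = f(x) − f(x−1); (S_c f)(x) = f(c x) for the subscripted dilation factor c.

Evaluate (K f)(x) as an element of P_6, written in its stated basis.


∇ f = (7/2)x^6 - (1/2)x^5 - (15/2)x^4 + (95/6)x^3 - (59/2)x^2 + (25/2)x - 5/3
S_{-1/2} ∇ f = (7/128)x^6 + (1/64)x^5 - (15/32)x^4 - (95/48)x^3 - (59/8)x^2 - (25/4)x - 5/3

g(x) = (7/128)x^6 + (1/64)x^5 - (15/32)x^4 - (95/48)x^3 - (59/8)x^2 - (25/4)x - 5/3


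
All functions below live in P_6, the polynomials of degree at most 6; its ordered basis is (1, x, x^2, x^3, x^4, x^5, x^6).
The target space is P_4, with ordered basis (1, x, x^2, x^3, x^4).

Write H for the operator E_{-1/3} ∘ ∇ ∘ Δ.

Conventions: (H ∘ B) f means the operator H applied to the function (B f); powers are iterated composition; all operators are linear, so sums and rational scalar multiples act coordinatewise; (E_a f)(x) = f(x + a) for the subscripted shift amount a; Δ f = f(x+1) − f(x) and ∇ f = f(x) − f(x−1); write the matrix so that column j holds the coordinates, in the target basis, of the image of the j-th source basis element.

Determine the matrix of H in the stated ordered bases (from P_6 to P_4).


the matrix is [[0, 0, 2, -2, 10/3, -110/27, 154/27]; [0, 0, 0, 6, -8, 50/3, -220/9]; [0, 0, 0, 0, 12, -20, 50]; [0, 0, 0, 0, 0, 20, -40]; [0, 0, 0, 0, 0, 0, 30]] (rows listed top to bottom)

image of 1: 0
image of x: 0
image of x^2: 2
image of x^3: 6x - 2
image of x^4: 12x^2 - 8x + 10/3
image of x^5: 20x^3 - 20x^2 + (50/3)x - 110/27
image of x^6: 30x^4 - 40x^3 + 50x^2 - (220/9)x + 154/27
each image's coordinates form column j of the matrix


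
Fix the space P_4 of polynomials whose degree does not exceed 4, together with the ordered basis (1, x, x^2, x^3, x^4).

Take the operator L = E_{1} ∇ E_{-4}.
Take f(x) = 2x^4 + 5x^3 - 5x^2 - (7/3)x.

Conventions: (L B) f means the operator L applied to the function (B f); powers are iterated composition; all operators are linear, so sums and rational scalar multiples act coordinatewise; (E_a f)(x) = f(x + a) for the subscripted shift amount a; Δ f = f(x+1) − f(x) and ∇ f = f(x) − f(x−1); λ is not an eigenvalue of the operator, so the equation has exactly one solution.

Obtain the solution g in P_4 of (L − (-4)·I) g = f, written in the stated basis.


write g with unknown coordinates in the stated basis and equate coefficients in (L − (-4)·I) g = f
solving from the highest basis element down gives g = (1/2)x^4 + (3/4)x^3 + (55/16)x^2 - (1619/96)x + 9665/384
check: L g = 2x^3 - (75/4)x^2 + (521/8)x - 9665/96
so L g − (-4)·g = 2x^4 + 5x^3 - 5x^2 - (7/3)x = f ✓

the image equals g(x) = (1/2)x^4 + (3/4)x^3 + (55/16)x^2 - (1619/96)x + 9665/384
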